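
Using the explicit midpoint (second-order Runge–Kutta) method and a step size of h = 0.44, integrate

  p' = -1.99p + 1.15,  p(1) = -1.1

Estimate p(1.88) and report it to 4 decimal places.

0.1453

Midpoint: k1 = f(x_n, p_n); k2 = f(x_n + h/2, p_n + (h/2)·k1); p_{n+1} = p_n + h·k2.
x=1.000000, p=-1.100000:
  k1 = f(1.000000, -1.100000) = 3.339000
  k2 = f(1.220000, -0.365420) = 1.877186
  p ← -1.100000 + 0.44·1.877186 = -0.274038
x=1.440000, p=-0.274038:
  k1 = f(1.440000, -0.274038) = 1.695336
  k2 = f(1.660000, 0.098936) = 0.953118
  p ← -0.274038 + 0.44·0.953118 = 0.145334
p(1.88) ≈ 0.1453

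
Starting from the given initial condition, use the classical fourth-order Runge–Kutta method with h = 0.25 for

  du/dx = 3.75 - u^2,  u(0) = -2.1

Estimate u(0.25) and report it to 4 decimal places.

RK4: k1 = f(x_n, u_n); k2 = f(x_n + h/2, u_n + (h/2)·k1); k3 = f(x_n + h/2, u_n + (h/2)·k2); k4 = f(x_n + h, u_n + h·k3); u_{n+1} = u_n + (h/6)·(k1 + 2k2 + 2k3 + k4).
x=0.000000, u=-2.100000:
  k1 = f(0.000000, -2.100000) = -0.660000
  k2 = f(0.125000, -2.182500) = -1.013306
  k3 = f(0.125000, -2.226663) = -1.208029
  k4 = f(0.250000, -2.402007) = -2.019639
  u ← -2.100000 + (0.25/6)·(k1 + 2k2 + 2k3 + k4) = -2.396763
u(0.25) ≈ -2.3968

-2.3968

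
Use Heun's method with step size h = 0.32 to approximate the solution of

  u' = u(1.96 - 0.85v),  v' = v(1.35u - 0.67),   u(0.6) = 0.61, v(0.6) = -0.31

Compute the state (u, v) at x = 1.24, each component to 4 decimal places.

Heun on (u,v): k1 = f(x_n, state_n); k2 = f(x_n + h, state_n + h·k1); state_{n+1} = state_n + (h/2)·(k1 + k2).
0.600000: (0.610000, -0.310000)
  k1 = (1.356335, -0.047585)
  predictor → (1.044027, -0.325227)
  k2 = (2.334907, -0.240485)
  → (1.200599, -0.356091)
0.920000: (1.200599, -0.356091)
  k1 = (2.716568, -0.338574)
  predictor → (2.069901, -0.464435)
  k2 = (4.874139, -0.986630)
  → (2.415112, -0.568124)
(u(1.24), v(1.24)) ≈ (2.4151, -0.5681)

2.4151, -0.5681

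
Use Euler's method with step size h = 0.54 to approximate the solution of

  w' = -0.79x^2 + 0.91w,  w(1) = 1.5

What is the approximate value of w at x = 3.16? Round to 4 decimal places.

-1.9254

Euler: w_{n+1} = w_n + h·f(x_n, w_n).
x=1.000000, w=1.500000: f=0.575000 → w ← 1.500000 + 0.54·0.575000 = 1.810500
x=1.540000, w=1.810500: f=-0.226009 → w ← 1.810500 + 0.54·(-0.226009) = 1.688455
x=2.080000, w=1.688455: f=-1.881362 → w ← 1.688455 + 0.54·(-1.881362) = 0.672520
x=2.620000, w=0.672520: f=-4.810883 → w ← 0.672520 + 0.54·(-4.810883) = -1.925357
w(3.16) ≈ -1.9254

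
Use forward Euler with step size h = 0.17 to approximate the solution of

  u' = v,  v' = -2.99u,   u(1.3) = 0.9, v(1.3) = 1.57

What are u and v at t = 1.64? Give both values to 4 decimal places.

Euler on (u,v): u_{n+1} = u_n + h·u', v_{n+1} = v_n + h·v'.
1.300000: (0.900000, 1.570000); f=(1.570000, -2.691000) → (1.166900, 1.112530)
1.470000: (1.166900, 1.112530); f=(1.112530, -3.489031) → (1.356030, 0.519395)
(u(1.64), v(1.64)) ≈ (1.3560, 0.5194)

1.3560, 0.5194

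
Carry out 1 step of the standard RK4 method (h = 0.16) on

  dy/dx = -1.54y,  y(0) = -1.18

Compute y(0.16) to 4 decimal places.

-0.9223

RK4: k1 = f(x_n, y_n); k2 = f(x_n + h/2, y_n + (h/2)·k1); k3 = f(x_n + h/2, y_n + (h/2)·k2); k4 = f(x_n + h, y_n + h·k3); y_{n+1} = y_n + (h/6)·(k1 + 2k2 + 2k3 + k4).
x=0.000000, y=-1.180000:
  k1 = f(0.000000, -1.180000) = 1.817200
  k2 = f(0.080000, -1.034624) = 1.593321
  k3 = f(0.080000, -1.052534) = 1.620903
  k4 = f(0.160000, -0.920656) = 1.417810
  y ← -1.180000 + (0.16/6)·(k1 + 2k2 + 2k3 + k4) = -0.922308
y(0.16) ≈ -0.9223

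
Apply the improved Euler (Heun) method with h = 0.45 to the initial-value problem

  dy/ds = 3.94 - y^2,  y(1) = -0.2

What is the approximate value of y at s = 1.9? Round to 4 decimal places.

Heun: k1 = f(s_n, y_n); k2 = f(s_n + h, y_n + h·k1); y_{n+1} = y_n + (h/2)·(k1 + k2).
s=1.000000, y=-0.200000:
  k1 = f(1.000000, -0.200000) = 3.900000
  k2 = f(1.450000, 1.555000) = 1.521975
  y ← -0.200000 + (0.45/2)·(3.900000 + 1.521975) = 1.019944
s=1.450000, y=1.019944:
  k1 = f(1.450000, 1.019944) = 2.899713
  k2 = f(1.900000, 2.324815) = -1.464767
  y ← 1.019944 + (0.45/2)·(2.899713 + (-1.464767)) = 1.342807
y(1.9) ≈ 1.3428

1.3428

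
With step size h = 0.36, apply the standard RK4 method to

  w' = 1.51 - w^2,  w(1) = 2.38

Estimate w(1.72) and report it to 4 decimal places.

1.3746

RK4: k1 = f(x_n, w_n); k2 = f(x_n + h/2, w_n + (h/2)·k1); k3 = f(x_n + h/2, w_n + (h/2)·k2); k4 = f(x_n + h, w_n + h·k3); w_{n+1} = w_n + (h/6)·(k1 + 2k2 + 2k3 + k4).
x=1.000000, w=2.380000:
  k1 = f(1.000000, 2.380000) = -4.154400
  k2 = f(1.180000, 1.632208) = -1.154103
  k3 = f(1.180000, 2.172261) = -3.208720
  k4 = f(1.360000, 1.224861) = 0.009716
  w ← 2.380000 + (0.36/6)·(k1 + 2k2 + 2k3 + k4) = 1.607780
x=1.360000, w=1.607780:
  k1 = f(1.360000, 1.607780) = -1.074957
  k2 = f(1.540000, 1.414288) = -0.490210
  k3 = f(1.540000, 1.519542) = -0.799009
  k4 = f(1.720000, 1.320137) = -0.232762
  w ← 1.607780 + (0.36/6)·(k1 + 2k2 + 2k3 + k4) = 1.374611
w(1.72) ≈ 1.3746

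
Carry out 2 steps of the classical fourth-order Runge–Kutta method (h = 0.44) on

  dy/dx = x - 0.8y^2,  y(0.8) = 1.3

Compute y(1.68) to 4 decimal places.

RK4: k1 = f(x_n, y_n); k2 = f(x_n + h/2, y_n + (h/2)·k1); k3 = f(x_n + h/2, y_n + (h/2)·k2); k4 = f(x_n + h, y_n + h·k3); y_{n+1} = y_n + (h/6)·(k1 + 2k2 + 2k3 + k4).
x=0.800000, y=1.300000:
  k1 = f(0.800000, 1.300000) = -0.552000
  k2 = f(1.020000, 1.178560) = -0.091203
  k3 = f(1.020000, 1.279935) = -0.290588
  k4 = f(1.240000, 1.172141) = 0.140868
  y ← 1.300000 + (0.44/6)·(k1 + 2k2 + 2k3 + k4) = 1.213854
x=1.240000, y=1.213854:
  k1 = f(1.240000, 1.213854) = 0.061246
  k2 = f(1.460000, 1.227328) = 0.254932
  k3 = f(1.460000, 1.269939) = 0.169803
  k4 = f(1.680000, 1.288568) = 0.351674
  y ← 1.213854 + (0.44/6)·(k1 + 2k2 + 2k3 + k4) = 1.306430
y(1.68) ≈ 1.3064

1.3064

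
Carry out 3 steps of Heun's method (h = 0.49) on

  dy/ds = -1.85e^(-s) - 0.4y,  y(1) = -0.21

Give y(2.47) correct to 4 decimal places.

-0.4850

Heun: k1 = f(s_n, y_n); k2 = f(s_n + h, y_n + h·k1); y_{n+1} = y_n + (h/2)·(k1 + k2).
s=1.000000, y=-0.210000:
  k1 = f(1.000000, -0.210000) = -0.596577
  k2 = f(1.490000, -0.502323) = -0.216010
  y ← -0.210000 + (0.49/2)·(-0.596577 + (-0.216010)) = -0.409084
s=1.490000, y=-0.409084:
  k1 = f(1.490000, -0.409084) = -0.253306
  k2 = f(1.980000, -0.533204) = -0.042147
  y ← -0.409084 + (0.49/2)·(-0.253306 + (-0.042147)) = -0.481470
s=1.980000, y=-0.481470:
  k1 = f(1.980000, -0.481470) = -0.062840
  k2 = f(2.470000, -0.512261) = 0.048423
  y ← -0.481470 + (0.49/2)·(-0.062840 + 0.048423) = -0.485002
y(2.47) ≈ -0.4850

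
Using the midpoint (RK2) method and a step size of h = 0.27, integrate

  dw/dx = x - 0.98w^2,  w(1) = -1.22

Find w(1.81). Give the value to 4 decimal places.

-1.7179

Midpoint: k1 = f(x_n, w_n); k2 = f(x_n + h/2, w_n + (h/2)·k1); w_{n+1} = w_n + h·k2.
x=1.000000, w=-1.220000:
  k1 = f(1.000000, -1.220000) = -0.458632
  k2 = f(1.135000, -1.281915) = -0.475441
  w ← -1.220000 + 0.27·(-0.475441) = -1.348369
x=1.270000, w=-1.348369:
  k1 = f(1.270000, -1.348369) = -0.511737
  k2 = f(1.405000, -1.417453) = -0.563991
  w ← -1.348369 + 0.27·(-0.563991) = -1.500647
x=1.540000, w=-1.500647:
  k1 = f(1.540000, -1.500647) = -0.666901
  k2 = f(1.675000, -1.590678) = -0.804652
  w ← -1.500647 + 0.27·(-0.804652) = -1.717903
w(1.81) ≈ -1.7179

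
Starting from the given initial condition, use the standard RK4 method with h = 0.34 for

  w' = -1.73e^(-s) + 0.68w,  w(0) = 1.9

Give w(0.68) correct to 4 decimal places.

RK4: k1 = f(s_n, w_n); k2 = f(s_n + h/2, w_n + (h/2)·k1); k3 = f(s_n + h/2, w_n + (h/2)·k2); k4 = f(s_n + h, w_n + h·k3); w_{n+1} = w_n + (h/6)·(k1 + 2k2 + 2k3 + k4).
s=0.000000, w=1.900000:
  k1 = f(0.000000, 1.900000) = -0.438000
  k2 = f(0.170000, 1.825540) = -0.218173
  k3 = f(0.170000, 1.862911) = -0.192761
  k4 = f(0.340000, 1.834461) = 0.016071
  w ← 1.900000 + (0.34/6)·(k1 + 2k2 + 2k3 + k4) = 1.829518
s=0.340000, w=1.829518:
  k1 = f(0.340000, 1.829518) = 0.012710
  k2 = f(0.510000, 1.831679) = 0.206684
  k3 = f(0.510000, 1.864655) = 0.229108
  k4 = f(0.680000, 1.907415) = 0.420595
  w ← 1.829518 + (0.34/6)·(k1 + 2k2 + 2k3 + k4) = 1.903462
w(0.68) ≈ 1.9035

1.9035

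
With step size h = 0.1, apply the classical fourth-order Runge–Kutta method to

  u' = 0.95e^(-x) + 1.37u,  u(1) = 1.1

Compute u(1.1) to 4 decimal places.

1.2972

RK4: k1 = f(x_n, u_n); k2 = f(x_n + h/2, u_n + (h/2)·k1); k3 = f(x_n + h/2, u_n + (h/2)·k2); k4 = f(x_n + h, u_n + h·k3); u_{n+1} = u_n + (h/6)·(k1 + 2k2 + 2k3 + k4).
x=1.000000, u=1.100000:
  k1 = f(1.000000, 1.100000) = 1.856485
  k2 = f(1.050000, 1.192824) = 1.966610
  k3 = f(1.050000, 1.198331) = 1.974154
  k4 = f(1.100000, 1.297415) = 2.093687
  u ← 1.100000 + (0.1/6)·(k1 + 2k2 + 2k3 + k4) = 1.297195
u(1.1) ≈ 1.2972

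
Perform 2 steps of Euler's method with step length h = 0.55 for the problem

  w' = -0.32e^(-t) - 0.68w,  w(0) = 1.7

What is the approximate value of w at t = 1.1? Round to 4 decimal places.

Euler: w_{n+1} = w_n + h·f(t_n, w_n).
t=0.000000, w=1.700000: f=-1.476000 → w ← 1.700000 + 0.55·(-1.476000) = 0.888200
t=0.550000, w=0.888200: f=-0.788600 → w ← 0.888200 + 0.55·(-0.788600) = 0.454470
w(1.1) ≈ 0.4545

0.4545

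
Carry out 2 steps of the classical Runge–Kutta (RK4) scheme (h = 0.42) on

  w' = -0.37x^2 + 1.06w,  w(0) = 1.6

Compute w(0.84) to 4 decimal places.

3.8042

RK4: k1 = f(x_n, w_n); k2 = f(x_n + h/2, w_n + (h/2)·k1); k3 = f(x_n + h/2, w_n + (h/2)·k2); k4 = f(x_n + h, w_n + h·k3); w_{n+1} = w_n + (h/6)·(k1 + 2k2 + 2k3 + k4).
x=0.000000, w=1.600000:
  k1 = f(0.000000, 1.600000) = 1.696000
  k2 = f(0.210000, 1.956160) = 2.057213
  k3 = f(0.210000, 2.032015) = 2.137619
  k4 = f(0.420000, 2.497800) = 2.582400
  w ← 1.600000 + (0.42/6)·(k1 + 2k2 + 2k3 + k4) = 2.486764
x=0.420000, w=2.486764:
  k1 = f(0.420000, 2.486764) = 2.570702
  k2 = f(0.630000, 3.026612) = 3.061356
  k3 = f(0.630000, 3.129649) = 3.170575
  k4 = f(0.840000, 3.818406) = 3.786438
  w ← 2.486764 + (0.42/6)·(k1 + 2k2 + 2k3 + k4) = 3.804234
w(0.84) ≈ 3.8042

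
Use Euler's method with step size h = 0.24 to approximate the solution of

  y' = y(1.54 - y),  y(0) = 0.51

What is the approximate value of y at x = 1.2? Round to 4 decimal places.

Euler: y_{n+1} = y_n + h·f(x_n, y_n).
x=0.000000, y=0.510000: f=0.525300 → y ← 0.510000 + 0.24·0.525300 = 0.636072
x=0.240000, y=0.636072: f=0.574963 → y ← 0.636072 + 0.24·0.574963 = 0.774063
x=0.480000, y=0.774063: f=0.592883 → y ← 0.774063 + 0.24·0.592883 = 0.916355
x=0.720000, y=0.916355: f=0.571480 → y ← 0.916355 + 0.24·0.571480 = 1.053510
x=0.960000, y=1.053510: f=0.512522 → y ← 1.053510 + 0.24·0.512522 = 1.176516
y(1.2) ≈ 1.1765

1.1765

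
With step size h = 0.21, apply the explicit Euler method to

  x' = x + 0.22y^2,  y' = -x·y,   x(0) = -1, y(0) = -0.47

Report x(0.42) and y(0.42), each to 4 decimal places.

-1.4368, -0.7120

Euler on (x,y): x_{n+1} = x_n + h·x', y_{n+1} = y_n + h·y'.
0.000000: (-1.000000, -0.470000); f=(-0.951402, -0.470000) → (-1.199794, -0.568700)
0.210000: (-1.199794, -0.568700); f=(-1.128642, -0.682323) → (-1.436809, -0.711988)
(x(0.42), y(0.42)) ≈ (-1.4368, -0.7120)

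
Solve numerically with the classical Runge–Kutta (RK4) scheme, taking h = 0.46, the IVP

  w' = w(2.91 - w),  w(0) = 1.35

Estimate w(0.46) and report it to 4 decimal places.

2.2316

RK4: k1 = f(s_n, w_n); k2 = f(s_n + h/2, w_n + (h/2)·k1); k3 = f(s_n + h/2, w_n + (h/2)·k2); k4 = f(s_n + h, w_n + h·k3); w_{n+1} = w_n + (h/6)·(k1 + 2k2 + 2k3 + k4).
s=0.000000, w=1.350000:
  k1 = f(0.000000, 1.350000) = 2.106000
  k2 = f(0.230000, 1.834380) = 1.973096
  k3 = f(0.230000, 1.803812) = 1.995355
  k4 = f(0.460000, 2.267863) = 1.456278
  w ← 1.350000 + (0.46/6)·(k1 + 2k2 + 2k3 + k4) = 2.231604
w(0.46) ≈ 2.2316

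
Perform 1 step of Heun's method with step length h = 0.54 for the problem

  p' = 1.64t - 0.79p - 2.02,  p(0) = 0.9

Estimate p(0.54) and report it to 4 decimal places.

Heun: k1 = f(t_n, p_n); k2 = f(t_n + h, p_n + h·k1); p_{n+1} = p_n + (h/2)·(k1 + k2).
t=0.000000, p=0.900000:
  k1 = f(0.000000, 0.900000) = -2.731000
  k2 = f(0.540000, -0.574740) = -0.680355
  p ← 0.900000 + (0.54/2)·(-2.731000 + (-0.680355)) = -0.021066
p(0.54) ≈ -0.0211

-0.0211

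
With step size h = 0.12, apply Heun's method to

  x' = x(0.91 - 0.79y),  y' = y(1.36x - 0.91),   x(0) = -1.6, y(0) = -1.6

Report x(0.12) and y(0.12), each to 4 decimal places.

Heun on (x,y): k1 = f(t_n, state_n); k2 = f(t_n + h, state_n + h·k1); state_{n+1} = state_n + (h/2)·(k1 + k2).
0.000000: (-1.600000, -1.600000)
  k1 = (-3.478400, 4.937600)
  predictor → (-2.017408, -1.007488)
  k2 = (-3.441528, 3.681034)
  → (-2.015196, -1.082882)
(x(0.12), y(0.12)) ≈ (-2.0152, -1.0829)

-2.0152, -1.0829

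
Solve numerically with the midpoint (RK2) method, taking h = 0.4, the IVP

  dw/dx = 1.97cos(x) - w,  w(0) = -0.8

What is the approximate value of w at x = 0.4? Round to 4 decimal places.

Midpoint: k1 = f(x_n, w_n); k2 = f(x_n + h/2, w_n + (h/2)·k1); w_{n+1} = w_n + h·k2.
x=0.000000, w=-0.800000:
  k1 = f(0.000000, -0.800000) = 2.770000
  k2 = f(0.200000, -0.246000) = 2.176731
  w ← -0.800000 + 0.4·2.176731 = 0.070692
w(0.4) ≈ 0.0707

0.0707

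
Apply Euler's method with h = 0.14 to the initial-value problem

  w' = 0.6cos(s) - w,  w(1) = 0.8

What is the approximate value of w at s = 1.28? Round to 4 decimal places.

0.6658

Euler: w_{n+1} = w_n + h·f(s_n, w_n).
s=1.000000, w=0.800000: f=-0.475819 → w ← 0.800000 + 0.14·(-0.475819) = 0.733385
s=1.140000, w=0.733385: f=-0.482829 → w ← 0.733385 + 0.14·(-0.482829) = 0.665789
w(1.28) ≈ 0.6658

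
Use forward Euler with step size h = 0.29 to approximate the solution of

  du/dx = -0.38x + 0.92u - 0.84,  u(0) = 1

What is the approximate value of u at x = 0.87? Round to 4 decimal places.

Euler: u_{n+1} = u_n + h·f(x_n, u_n).
x=0.000000, u=1.000000: f=0.080000 → u ← 1.000000 + 0.29·0.080000 = 1.023200
x=0.290000, u=1.023200: f=-0.008856 → u ← 1.023200 + 0.29·(-0.008856) = 1.020632
x=0.580000, u=1.020632: f=-0.121419 → u ← 1.020632 + 0.29·(-0.121419) = 0.985420
u(0.87) ≈ 0.9854

0.9854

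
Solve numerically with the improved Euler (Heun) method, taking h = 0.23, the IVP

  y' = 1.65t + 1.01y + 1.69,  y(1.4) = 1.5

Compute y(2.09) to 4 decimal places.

7.4291

Heun: k1 = f(t_n, y_n); k2 = f(t_n + h, y_n + h·k1); y_{n+1} = y_n + (h/2)·(k1 + k2).
t=1.400000, y=1.500000:
  k1 = f(1.400000, 1.500000) = 5.515000
  k2 = f(1.630000, 2.768450) = 7.175634
  y ← 1.500000 + (0.23/2)·(5.515000 + 7.175634) = 2.959423
t=1.630000, y=2.959423:
  k1 = f(1.630000, 2.959423) = 7.368517
  k2 = f(1.860000, 4.654182) = 9.459724
  y ← 2.959423 + (0.23/2)·(7.368517 + 9.459724) = 4.894671
t=1.860000, y=4.894671:
  k1 = f(1.860000, 4.894671) = 9.702617
  k2 = f(2.090000, 7.126273) = 12.336035
  y ← 4.894671 + (0.23/2)·(9.702617 + 12.336035) = 7.429116
y(2.09) ≈ 7.4291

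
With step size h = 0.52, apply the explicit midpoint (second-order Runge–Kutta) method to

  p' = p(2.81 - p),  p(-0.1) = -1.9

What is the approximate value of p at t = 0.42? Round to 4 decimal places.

-17.3661

Midpoint: k1 = f(t_n, p_n); k2 = f(t_n + h/2, p_n + (h/2)·k1); p_{n+1} = p_n + h·k2.
t=-0.100000, p=-1.900000:
  k1 = f(-0.100000, -1.900000) = -8.949000
  k2 = f(0.160000, -4.226740) = -29.742470
  p ← -1.900000 + 0.52·(-29.742470) = -17.366085
p(0.42) ≈ -17.3661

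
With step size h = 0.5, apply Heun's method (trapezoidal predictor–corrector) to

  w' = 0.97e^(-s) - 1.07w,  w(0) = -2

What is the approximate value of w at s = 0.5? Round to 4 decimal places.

-0.9564

Heun: k1 = f(s_n, w_n); k2 = f(s_n + h, w_n + h·k1); w_{n+1} = w_n + (h/2)·(k1 + k2).
s=0.000000, w=-2.000000:
  k1 = f(0.000000, -2.000000) = 3.110000
  k2 = f(0.500000, -0.445000) = 1.064485
  w ← -2.000000 + (0.5/2)·(3.110000 + 1.064485) = -0.956379
w(0.5) ≈ -0.9564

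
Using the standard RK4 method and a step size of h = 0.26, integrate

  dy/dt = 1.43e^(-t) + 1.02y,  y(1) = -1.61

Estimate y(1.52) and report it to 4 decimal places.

RK4: k1 = f(t_n, y_n); k2 = f(t_n + h/2, y_n + (h/2)·k1); k3 = f(t_n + h/2, y_n + (h/2)·k2); k4 = f(t_n + h, y_n + h·k3); y_{n+1} = y_n + (h/6)·(k1 + 2k2 + 2k3 + k4).
t=1.000000, y=-1.610000:
  k1 = f(1.000000, -1.610000) = -1.116132
  k2 = f(1.130000, -1.755097) = -1.328262
  k3 = f(1.130000, -1.782674) = -1.356390
  k4 = f(1.260000, -1.962661) = -1.596289
  y ← -1.610000 + (0.26/6)·(k1 + 2k2 + 2k3 + k4) = -1.960208
t=1.260000, y=-1.960208:
  k1 = f(1.260000, -1.960208) = -1.593787
  k2 = f(1.390000, -2.167400) = -1.854571
  k3 = f(1.390000, -2.201302) = -1.889151
  k4 = f(1.520000, -2.451387) = -2.187657
  y ← -1.960208 + (0.26/6)·(k1 + 2k2 + 2k3 + k4) = -2.448526
y(1.52) ≈ -2.4485

-2.4485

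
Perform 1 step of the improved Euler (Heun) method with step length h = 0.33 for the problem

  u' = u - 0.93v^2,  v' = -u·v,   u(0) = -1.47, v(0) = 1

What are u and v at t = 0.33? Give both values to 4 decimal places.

Heun on (u,v): k1 = f(t_n, state_n); k2 = f(t_n + h, state_n + h·k1); state_{n+1} = state_n + (h/2)·(k1 + k2).
0.000000: (-1.470000, 1.000000)
  k1 = (-2.400000, 1.470000)
  predictor → (-2.262000, 1.485100)
  k2 = (-4.313135, 3.359296)
  → (-2.577667, 1.796834)
(u(0.33), v(0.33)) ≈ (-2.5777, 1.7968)

-2.5777, 1.7968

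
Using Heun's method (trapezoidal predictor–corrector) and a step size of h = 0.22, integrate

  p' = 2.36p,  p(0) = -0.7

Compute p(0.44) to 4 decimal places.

Heun: k1 = f(t_n, p_n); k2 = f(t_n + h, p_n + h·k1); p_{n+1} = p_n + (h/2)·(k1 + k2).
t=0.000000, p=-0.700000:
  k1 = f(0.000000, -0.700000) = -1.652000
  k2 = f(0.220000, -1.063440) = -2.509718
  p ← -0.700000 + (0.22/2)·(-1.652000 + (-2.509718)) = -1.157789
t=0.220000, p=-1.157789:
  k1 = f(0.220000, -1.157789) = -2.732382
  k2 = f(0.440000, -1.758913) = -4.151035
  p ← -1.157789 + (0.22/2)·(-2.732382 + (-4.151035)) = -1.914965
p(0.44) ≈ -1.9150

-1.9150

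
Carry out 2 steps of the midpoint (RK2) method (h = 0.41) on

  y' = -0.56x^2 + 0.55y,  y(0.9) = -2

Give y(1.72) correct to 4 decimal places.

-4.0780

Midpoint: k1 = f(x_n, y_n); k2 = f(x_n + h/2, y_n + (h/2)·k1); y_{n+1} = y_n + h·k2.
x=0.900000, y=-2.000000:
  k1 = f(0.900000, -2.000000) = -1.553600
  k2 = f(1.105000, -2.318488) = -1.958942
  y ← -2.000000 + 0.41·(-1.958942) = -2.803166
x=1.310000, y=-2.803166:
  k1 = f(1.310000, -2.803166) = -2.502758
  k2 = f(1.515000, -3.316232) = -3.109253
  y ← -2.803166 + 0.41·(-3.109253) = -4.077960
y(1.72) ≈ -4.0780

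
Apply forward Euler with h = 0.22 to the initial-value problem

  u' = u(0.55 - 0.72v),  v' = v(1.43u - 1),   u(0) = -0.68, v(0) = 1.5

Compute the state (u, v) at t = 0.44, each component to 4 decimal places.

-0.5926, 0.5018

Euler on (u,v): u_{n+1} = u_n + h·u', v_{n+1} = v_n + h·v'.
0.000000: (-0.680000, 1.500000); f=(0.360400, -2.958600) → (-0.600712, 0.849108)
0.220000: (-0.600712, 0.849108); f=(0.036858, -1.578507) → (-0.592603, 0.501836)
(u(0.44), v(0.44)) ≈ (-0.5926, 0.5018)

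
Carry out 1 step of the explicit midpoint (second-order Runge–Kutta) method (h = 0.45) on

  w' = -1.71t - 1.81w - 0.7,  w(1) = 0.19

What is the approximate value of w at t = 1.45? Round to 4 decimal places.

-0.7177

Midpoint: k1 = f(t_n, w_n); k2 = f(t_n + h/2, w_n + (h/2)·k1); w_{n+1} = w_n + h·k2.
t=1.000000, w=0.190000:
  k1 = f(1.000000, 0.190000) = -2.753900
  k2 = f(1.225000, -0.429627) = -2.017124
  w ← 0.190000 + 0.45·(-2.017124) = -0.717706
w(1.45) ≈ -0.7177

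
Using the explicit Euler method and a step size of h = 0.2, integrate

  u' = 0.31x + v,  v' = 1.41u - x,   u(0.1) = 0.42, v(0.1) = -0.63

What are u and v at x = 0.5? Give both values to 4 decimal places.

0.2125, -0.5069

Euler on (u,v): u_{n+1} = u_n + h·u', v_{n+1} = v_n + h·v'.
0.100000: (0.420000, -0.630000); f=(-0.599000, 0.492200) → (0.300200, -0.531560)
0.300000: (0.300200, -0.531560); f=(-0.438560, 0.123282) → (0.212488, -0.506904)
(u(0.5), v(0.5)) ≈ (0.2125, -0.5069)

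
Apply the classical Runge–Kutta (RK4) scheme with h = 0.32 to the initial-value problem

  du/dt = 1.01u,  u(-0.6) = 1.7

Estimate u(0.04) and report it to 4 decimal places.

RK4: k1 = f(t_n, u_n); k2 = f(t_n + h/2, u_n + (h/2)·k1); k3 = f(t_n + h/2, u_n + (h/2)·k2); k4 = f(t_n + h, u_n + h·k3); u_{n+1} = u_n + (h/6)·(k1 + 2k2 + 2k3 + k4).
t=-0.600000, u=1.700000:
  k1 = f(-0.600000, 1.700000) = 1.717000
  k2 = f(-0.440000, 1.974720) = 1.994467
  k3 = f(-0.440000, 2.019115) = 2.039306
  k4 = f(-0.280000, 2.352578) = 2.376104
  u ← 1.700000 + (0.32/6)·(k1 + 2k2 + 2k3 + k4) = 2.348568
t=-0.280000, u=2.348568:
  k1 = f(-0.280000, 2.348568) = 2.372054
  k2 = f(-0.120000, 2.728097) = 2.755378
  k3 = f(-0.120000, 2.789428) = 2.817323
  k4 = f(0.040000, 3.250111) = 3.282612
  u ← 2.348568 + (0.32/6)·(k1 + 2k2 + 2k3 + k4) = 3.244572
u(0.04) ≈ 3.2446

3.2446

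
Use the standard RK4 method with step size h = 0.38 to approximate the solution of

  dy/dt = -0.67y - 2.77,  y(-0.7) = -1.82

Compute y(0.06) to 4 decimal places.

-2.7434

RK4: k1 = f(t_n, y_n); k2 = f(t_n + h/2, y_n + (h/2)·k1); k3 = f(t_n + h/2, y_n + (h/2)·k2); k4 = f(t_n + h, y_n + h·k3); y_{n+1} = y_n + (h/6)·(k1 + 2k2 + 2k3 + k4).
t=-0.700000, y=-1.820000:
  k1 = f(-0.700000, -1.820000) = -1.550600
  k2 = f(-0.510000, -2.114614) = -1.353209
  k3 = f(-0.510000, -2.077110) = -1.378337
  k4 = f(-0.320000, -2.343768) = -1.199676
  y ← -1.820000 + (0.38/6)·(k1 + 2k2 + 2k3 + k4) = -2.340180
t=-0.320000, y=-2.340180:
  k1 = f(-0.320000, -2.340180) = -1.202080
  k2 = f(-0.130000, -2.568575) = -1.049055
  k3 = f(-0.130000, -2.539500) = -1.068535
  k4 = f(0.060000, -2.746223) = -0.930031
  y ← -2.340180 + (0.38/6)·(k1 + 2k2 + 2k3 + k4) = -2.743441
y(0.06) ≈ -2.7434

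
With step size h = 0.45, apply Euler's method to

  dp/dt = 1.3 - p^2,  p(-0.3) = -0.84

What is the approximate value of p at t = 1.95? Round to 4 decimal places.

1.1272

Euler: p_{n+1} = p_n + h·f(t_n, p_n).
t=-0.300000, p=-0.840000: f=0.594400 → p ← -0.840000 + 0.45·0.594400 = -0.572520
t=0.150000, p=-0.572520: f=0.972221 → p ← -0.572520 + 0.45·0.972221 = -0.135021
t=0.600000, p=-0.135021: f=1.281769 → p ← -0.135021 + 0.45·1.281769 = 0.441776
t=1.050000, p=0.441776: f=1.104834 → p ← 0.441776 + 0.45·1.104834 = 0.938951
t=1.500000, p=0.938951: f=0.418371 → p ← 0.938951 + 0.45·0.418371 = 1.127218
p(1.95) ≈ 1.1272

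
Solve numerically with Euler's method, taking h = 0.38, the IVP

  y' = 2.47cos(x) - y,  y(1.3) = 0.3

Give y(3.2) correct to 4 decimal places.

Euler: y_{n+1} = y_n + h·f(x_n, y_n).
x=1.300000, y=0.300000: f=0.360722 → y ← 0.300000 + 0.38·0.360722 = 0.437074
x=1.680000, y=0.437074: f=-0.706272 → y ← 0.437074 + 0.38·(-0.706272) = 0.168691
x=2.060000, y=0.168691: f=-1.329401 → y ← 0.168691 + 0.38·(-1.329401) = -0.336481
x=2.440000, y=-0.336481: f=-1.550142 → y ← -0.336481 + 0.38·(-1.550142) = -0.925535
x=2.820000, y=-0.925535: f=-1.417836 → y ← -0.925535 + 0.38·(-1.417836) = -1.464313
y(3.2) ≈ -1.4643

-1.4643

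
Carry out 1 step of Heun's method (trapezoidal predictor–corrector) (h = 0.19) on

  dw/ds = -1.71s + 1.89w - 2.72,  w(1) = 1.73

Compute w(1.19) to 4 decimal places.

1.4391

Heun: k1 = f(s_n, w_n); k2 = f(s_n + h, w_n + h·k1); w_{n+1} = w_n + (h/2)·(k1 + k2).
s=1.000000, w=1.730000:
  k1 = f(1.000000, 1.730000) = -1.160300
  k2 = f(1.190000, 1.509543) = -1.901864
  w ← 1.730000 + (0.19/2)·(-1.160300 + (-1.901864)) = 1.439094
w(1.19) ≈ 1.4391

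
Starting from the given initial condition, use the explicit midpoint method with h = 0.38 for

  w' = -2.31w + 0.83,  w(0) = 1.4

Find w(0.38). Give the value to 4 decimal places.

Midpoint: k1 = f(x_n, w_n); k2 = f(x_n + h/2, w_n + (h/2)·k1); w_{n+1} = w_n + h·k2.
x=0.000000, w=1.400000:
  k1 = f(0.000000, 1.400000) = -2.404000
  k2 = f(0.190000, 0.943240) = -1.348884
  w ← 1.400000 + 0.38·(-1.348884) = 0.887424
w(0.38) ≈ 0.8874

0.8874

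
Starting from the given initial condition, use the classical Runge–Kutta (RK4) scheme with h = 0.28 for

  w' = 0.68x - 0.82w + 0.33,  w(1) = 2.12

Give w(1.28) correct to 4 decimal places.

RK4: k1 = f(x_n, w_n); k2 = f(x_n + h/2, w_n + (h/2)·k1); k3 = f(x_n + h/2, w_n + (h/2)·k2); k4 = f(x_n + h, w_n + h·k3); w_{n+1} = w_n + (h/6)·(k1 + 2k2 + 2k3 + k4).
x=1.000000, w=2.120000:
  k1 = f(1.000000, 2.120000) = -0.728400
  k2 = f(1.140000, 2.018024) = -0.549580
  k3 = f(1.140000, 2.043059) = -0.570108
  k4 = f(1.280000, 1.960370) = -0.407103
  w ← 2.120000 + (0.28/6)·(k1 + 2k2 + 2k3 + k4) = 1.962506
w(1.28) ≈ 1.9625

1.9625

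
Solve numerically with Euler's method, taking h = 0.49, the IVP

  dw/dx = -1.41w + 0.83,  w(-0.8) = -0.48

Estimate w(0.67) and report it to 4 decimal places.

0.5571

Euler: w_{n+1} = w_n + h·f(x_n, w_n).
x=-0.800000, w=-0.480000: f=1.506800 → w ← -0.480000 + 0.49·1.506800 = 0.258332
x=-0.310000, w=0.258332: f=0.465752 → w ← 0.258332 + 0.49·0.465752 = 0.486550
x=0.180000, w=0.486550: f=0.143964 → w ← 0.486550 + 0.49·0.143964 = 0.557093
w(0.67) ≈ 0.5571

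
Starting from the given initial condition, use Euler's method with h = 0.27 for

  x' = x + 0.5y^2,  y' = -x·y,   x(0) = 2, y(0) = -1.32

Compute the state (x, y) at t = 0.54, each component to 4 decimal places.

3.5743, -0.1522

Euler on (x,y): x_{n+1} = x_n + h·x', y_{n+1} = y_n + h·y'.
0.000000: (2.000000, -1.320000); f=(2.871200, 2.640000) → (2.775224, -0.607200)
0.270000: (2.775224, -0.607200); f=(2.959570, 1.685116) → (3.574308, -0.152219)
(x(0.54), y(0.54)) ≈ (3.5743, -0.1522)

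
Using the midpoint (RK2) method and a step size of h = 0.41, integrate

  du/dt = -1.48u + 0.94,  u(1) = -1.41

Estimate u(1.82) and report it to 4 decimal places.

Midpoint: k1 = f(t_n, u_n); k2 = f(t_n + h/2, u_n + (h/2)·k1); u_{n+1} = u_n + h·k2.
t=1.000000, u=-1.410000:
  k1 = f(1.000000, -1.410000) = 3.026800
  k2 = f(1.205000, -0.789506) = 2.108469
  u ← -1.410000 + 0.41·2.108469 = -0.545528
t=1.410000, u=-0.545528:
  k1 = f(1.410000, -0.545528) = 1.747381
  k2 = f(1.615000, -0.187315) = 1.217226
  u ← -0.545528 + 0.41·1.217226 = -0.046465
u(1.82) ≈ -0.0465

-0.0465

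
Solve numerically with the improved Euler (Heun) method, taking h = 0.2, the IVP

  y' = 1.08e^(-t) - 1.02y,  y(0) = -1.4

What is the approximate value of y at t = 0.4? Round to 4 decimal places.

-0.6488

Heun: k1 = f(t_n, y_n); k2 = f(t_n + h, y_n + h·k1); y_{n+1} = y_n + (h/2)·(k1 + k2).
t=0.000000, y=-1.400000:
  k1 = f(0.000000, -1.400000) = 2.508000
  k2 = f(0.200000, -0.898400) = 1.800597
  y ← -1.400000 + (0.2/2)·(2.508000 + 1.800597) = -0.969140
t=0.200000, y=-0.969140:
  k1 = f(0.200000, -0.969140) = 1.872752
  k2 = f(0.400000, -0.594590) = 1.330427
  y ← -0.969140 + (0.2/2)·(1.872752 + 1.330427) = -0.648822
y(0.4) ≈ -0.6488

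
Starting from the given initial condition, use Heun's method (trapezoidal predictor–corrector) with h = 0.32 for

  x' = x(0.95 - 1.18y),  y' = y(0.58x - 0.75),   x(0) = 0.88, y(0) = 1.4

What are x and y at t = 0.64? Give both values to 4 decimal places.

0.6178, 1.1311

Heun on (x,y): k1 = f(t_n, state_n); k2 = f(t_n + h, state_n + h·k1); state_{n+1} = state_n + (h/2)·(k1 + k2).
0.000000: (0.880000, 1.400000)
  k1 = (-0.617760, -0.335440)
  predictor → (0.682317, 1.292659)
  k2 = (-0.392563, -0.457933)
  → (0.718348, 1.273060)
0.320000: (0.718348, 1.273060)
  k1 = (-0.396680, -0.424385)
  predictor → (0.591411, 1.137257)
  k2 = (-0.231811, -0.462843)
  → (0.617790, 1.131104)
(x(0.64), y(0.64)) ≈ (0.6178, 1.1311)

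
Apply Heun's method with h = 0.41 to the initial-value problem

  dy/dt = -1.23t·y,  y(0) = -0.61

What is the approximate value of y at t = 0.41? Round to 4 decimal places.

-0.5469

Heun: k1 = f(t_n, y_n); k2 = f(t_n + h, y_n + h·k1); y_{n+1} = y_n + (h/2)·(k1 + k2).
t=0.000000, y=-0.610000:
  k1 = f(0.000000, -0.610000) = 0.000000
  k2 = f(0.410000, -0.610000) = 0.307623
  y ← -0.610000 + (0.41/2)·(0.000000 + 0.307623) = -0.546937
y(0.41) ≈ -0.5469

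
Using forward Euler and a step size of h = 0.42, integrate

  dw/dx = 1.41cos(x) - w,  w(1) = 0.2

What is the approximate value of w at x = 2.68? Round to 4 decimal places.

Euler: w_{n+1} = w_n + h·f(x_n, w_n).
x=1.000000, w=0.200000: f=0.561826 → w ← 0.200000 + 0.42·0.561826 = 0.435967
x=1.420000, w=0.435967: f=-0.224149 → w ← 0.435967 + 0.42·(-0.224149) = 0.341824
x=1.840000, w=0.341824: f=-0.716833 → w ← 0.341824 + 0.42·(-0.716833) = 0.040754
x=2.260000, w=0.040754: f=-0.937406 → w ← 0.040754 + 0.42·(-0.937406) = -0.352956
w(2.68) ≈ -0.3530

-0.3530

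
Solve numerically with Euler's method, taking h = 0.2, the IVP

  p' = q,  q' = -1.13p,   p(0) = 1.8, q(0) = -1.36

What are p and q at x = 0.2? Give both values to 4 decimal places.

Euler on (p,q): p_{n+1} = p_n + h·p', q_{n+1} = q_n + h·q'.
0.000000: (1.800000, -1.360000); f=(-1.360000, -2.034000) → (1.528000, -1.766800)
(p(0.2), q(0.2)) ≈ (1.5280, -1.7668)

1.5280, -1.7668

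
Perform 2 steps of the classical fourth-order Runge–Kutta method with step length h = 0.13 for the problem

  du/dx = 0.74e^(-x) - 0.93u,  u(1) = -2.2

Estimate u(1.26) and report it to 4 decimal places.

RK4: k1 = f(x_n, u_n); k2 = f(x_n + h/2, u_n + (h/2)·k1); k3 = f(x_n + h/2, u_n + (h/2)·k2); k4 = f(x_n + h, u_n + h·k3); u_{n+1} = u_n + (h/6)·(k1 + 2k2 + 2k3 + k4).
x=1.000000, u=-2.200000:
  k1 = f(1.000000, -2.200000) = 2.318231
  k2 = f(1.065000, -2.049315) = 2.160962
  k3 = f(1.065000, -2.059537) = 2.170468
  k4 = f(1.130000, -1.917839) = 2.022635
  u ← -2.200000 + (0.13/6)·(k1 + 2k2 + 2k3 + k4) = -1.918253
x=1.130000, u=-1.918253:
  k1 = f(1.130000, -1.918253) = 2.023020
  k2 = f(1.195000, -1.786756) = 1.885684
  k3 = f(1.195000, -1.795683) = 1.893986
  k4 = f(1.260000, -1.672034) = 1.764896
  u ← -1.918253 + (0.13/6)·(k1 + 2k2 + 2k3 + k4) = -1.672395
u(1.26) ≈ -1.6724

-1.6724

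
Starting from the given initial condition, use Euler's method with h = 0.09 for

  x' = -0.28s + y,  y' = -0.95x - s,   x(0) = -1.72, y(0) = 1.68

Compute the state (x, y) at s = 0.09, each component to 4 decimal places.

-1.5688, 1.8271

Euler on (x,y): x_{n+1} = x_n + h·x', y_{n+1} = y_n + h·y'.
0.000000: (-1.720000, 1.680000); f=(1.680000, 1.634000) → (-1.568800, 1.827060)
(x(0.09), y(0.09)) ≈ (-1.5688, 1.8271)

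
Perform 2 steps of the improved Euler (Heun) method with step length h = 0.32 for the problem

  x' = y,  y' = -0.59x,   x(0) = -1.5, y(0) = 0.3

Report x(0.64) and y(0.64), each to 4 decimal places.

-1.1339, 0.8133

Heun on (x,y): k1 = f(t_n, state_n); k2 = f(t_n + h, state_n + h·k1); state_{n+1} = state_n + (h/2)·(k1 + k2).
0.000000: (-1.500000, 0.300000)
  k1 = (0.300000, 0.885000)
  predictor → (-1.404000, 0.583200)
  k2 = (0.583200, 0.828360)
  → (-1.358688, 0.574138)
0.320000: (-1.358688, 0.574138)
  k1 = (0.574138, 0.801626)
  predictor → (-1.174964, 0.830658)
  k2 = (0.830658, 0.693229)
  → (-1.133921, 0.813314)
(x(0.64), y(0.64)) ≈ (-1.1339, 0.8133)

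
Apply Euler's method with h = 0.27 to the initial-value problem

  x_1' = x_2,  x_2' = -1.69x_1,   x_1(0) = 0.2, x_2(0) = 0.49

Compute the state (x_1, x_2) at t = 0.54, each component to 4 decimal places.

Euler on (x_1,x_2): x_1_{n+1} = x_1_n + h·x_1', x_2_{n+1} = x_2_n + h·x_2'.
0.000000: (0.200000, 0.490000); f=(0.490000, -0.338000) → (0.332300, 0.398740)
0.270000: (0.332300, 0.398740); f=(0.398740, -0.561587) → (0.439960, 0.247112)
(x_1(0.54), x_2(0.54)) ≈ (0.4400, 0.2471)

0.4400, 0.2471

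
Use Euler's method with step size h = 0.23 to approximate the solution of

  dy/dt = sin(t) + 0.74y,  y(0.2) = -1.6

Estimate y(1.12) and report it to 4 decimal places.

-2.4520

Euler: y_{n+1} = y_n + h·f(t_n, y_n).
t=0.200000, y=-1.600000: f=-0.985331 → y ← -1.600000 + 0.23·(-0.985331) = -1.826626
t=0.430000, y=-1.826626: f=-0.934832 → y ← -1.826626 + 0.23·(-0.934832) = -2.041638
t=0.660000, y=-2.041638: f=-0.897695 → y ← -2.041638 + 0.23·(-0.897695) = -2.248107
t=0.890000, y=-2.248107: f=-0.886528 → y ← -2.248107 + 0.23·(-0.886528) = -2.452009
y(1.12) ≈ -2.4520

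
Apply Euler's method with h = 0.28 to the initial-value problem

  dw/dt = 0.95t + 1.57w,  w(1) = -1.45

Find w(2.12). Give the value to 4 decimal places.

Euler: w_{n+1} = w_n + h·f(t_n, w_n).
t=1.000000, w=-1.450000: f=-1.326500 → w ← -1.450000 + 0.28·(-1.326500) = -1.821420
t=1.280000, w=-1.821420: f=-1.643629 → w ← -1.821420 + 0.28·(-1.643629) = -2.281636
t=1.560000, w=-2.281636: f=-2.100169 → w ← -2.281636 + 0.28·(-2.100169) = -2.869684
t=1.840000, w=-2.869684: f=-2.757403 → w ← -2.869684 + 0.28·(-2.757403) = -3.641756
w(2.12) ≈ -3.6418

-3.6418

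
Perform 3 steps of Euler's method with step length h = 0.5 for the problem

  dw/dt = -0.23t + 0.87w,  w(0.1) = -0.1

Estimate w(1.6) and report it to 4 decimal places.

-0.5447

Euler: w_{n+1} = w_n + h·f(t_n, w_n).
t=0.100000, w=-0.100000: f=-0.110000 → w ← -0.100000 + 0.5·(-0.110000) = -0.155000
t=0.600000, w=-0.155000: f=-0.272850 → w ← -0.155000 + 0.5·(-0.272850) = -0.291425
t=1.100000, w=-0.291425: f=-0.506540 → w ← -0.291425 + 0.5·(-0.506540) = -0.544695
w(1.6) ≈ -0.5447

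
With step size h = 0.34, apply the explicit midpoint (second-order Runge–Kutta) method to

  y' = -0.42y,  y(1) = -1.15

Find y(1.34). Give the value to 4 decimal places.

-0.9975

Midpoint: k1 = f(s_n, y_n); k2 = f(s_n + h/2, y_n + (h/2)·k1); y_{n+1} = y_n + h·k2.
s=1.000000, y=-1.150000:
  k1 = f(1.000000, -1.150000) = 0.483000
  k2 = f(1.170000, -1.067890) = 0.448514
  y ← -1.150000 + 0.34·0.448514 = -0.997505
y(1.34) ≈ -0.9975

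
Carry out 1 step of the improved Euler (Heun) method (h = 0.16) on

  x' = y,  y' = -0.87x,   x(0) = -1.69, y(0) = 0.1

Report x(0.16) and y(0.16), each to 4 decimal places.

Heun on (x,y): k1 = f(t_n, state_n); k2 = f(t_n + h, state_n + h·k1); state_{n+1} = state_n + (h/2)·(k1 + k2).
0.000000: (-1.690000, 0.100000)
  k1 = (0.100000, 1.470300)
  predictor → (-1.674000, 0.335248)
  k2 = (0.335248, 1.456380)
  → (-1.655180, 0.334134)
(x(0.16), y(0.16)) ≈ (-1.6552, 0.3341)

-1.6552, 0.3341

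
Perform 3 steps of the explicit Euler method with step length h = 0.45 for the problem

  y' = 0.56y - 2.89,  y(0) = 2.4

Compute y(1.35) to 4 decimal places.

Euler: y_{n+1} = y_n + h·f(t_n, y_n).
t=0.000000, y=2.400000: f=-1.546000 → y ← 2.400000 + 0.45·(-1.546000) = 1.704300
t=0.450000, y=1.704300: f=-1.935592 → y ← 1.704300 + 0.45·(-1.935592) = 0.833284
t=0.900000, y=0.833284: f=-2.423361 → y ← 0.833284 + 0.45·(-2.423361) = -0.257229
y(1.35) ≈ -0.2572

-0.2572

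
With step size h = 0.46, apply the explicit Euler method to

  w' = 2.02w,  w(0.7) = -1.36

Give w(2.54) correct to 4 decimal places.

-18.8386

Euler: w_{n+1} = w_n + h·f(t_n, w_n).
t=0.700000, w=-1.360000: f=-2.747200 → w ← -1.360000 + 0.46·(-2.747200) = -2.623712
t=1.160000, w=-2.623712: f=-5.299898 → w ← -2.623712 + 0.46·(-5.299898) = -5.061665
t=1.620000, w=-5.061665: f=-10.224564 → w ← -5.061665 + 0.46·(-10.224564) = -9.764964
t=2.080000, w=-9.764964: f=-19.725228 → w ← -9.764964 + 0.46·(-19.725228) = -18.838569
w(2.54) ≈ -18.8386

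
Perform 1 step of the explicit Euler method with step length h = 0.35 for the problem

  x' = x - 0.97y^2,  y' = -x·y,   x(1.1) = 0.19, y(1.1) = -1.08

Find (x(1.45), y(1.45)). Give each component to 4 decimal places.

Euler on (x,y): x_{n+1} = x_n + h·x', y_{n+1} = y_n + h·y'.
1.100000: (0.190000, -1.080000); f=(-0.941408, 0.205200) → (-0.139493, -1.008180)
(x(1.45), y(1.45)) ≈ (-0.1395, -1.0082)

-0.1395, -1.0082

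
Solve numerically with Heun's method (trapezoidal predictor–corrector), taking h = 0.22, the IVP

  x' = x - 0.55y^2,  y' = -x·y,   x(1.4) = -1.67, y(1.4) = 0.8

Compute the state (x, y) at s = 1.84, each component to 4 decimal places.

-3.0328, 2.0517

Heun on (x,y): k1 = f(s_n, state_n); k2 = f(s_n + h, state_n + h·k1); state_{n+1} = state_n + (h/2)·(k1 + k2).
1.400000: (-1.670000, 0.800000)
  k1 = (-2.022000, 1.336000)
  predictor → (-2.114840, 1.093920)
  k2 = (-2.773004, 2.313466)
  → (-2.197450, 1.201441)
1.620000: (-2.197450, 1.201441)
  k1 = (-2.991354, 2.640108)
  predictor → (-2.855548, 1.782265)
  k2 = (-4.602606, 5.089343)
  → (-3.032786, 2.051681)
(x(1.84), y(1.84)) ≈ (-3.0328, 2.0517)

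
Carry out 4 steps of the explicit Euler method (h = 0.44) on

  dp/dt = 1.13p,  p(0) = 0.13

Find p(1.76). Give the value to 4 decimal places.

Euler: p_{n+1} = p_n + h·f(t_n, p_n).
t=0.000000, p=0.130000: f=0.146900 → p ← 0.130000 + 0.44·0.146900 = 0.194636
t=0.440000, p=0.194636: f=0.219939 → p ← 0.194636 + 0.44·0.219939 = 0.291409
t=0.880000, p=0.291409: f=0.329292 → p ← 0.291409 + 0.44·0.329292 = 0.436298
t=1.320000, p=0.436298: f=0.493016 → p ← 0.436298 + 0.44·0.493016 = 0.653225
p(1.76) ≈ 0.6532

0.6532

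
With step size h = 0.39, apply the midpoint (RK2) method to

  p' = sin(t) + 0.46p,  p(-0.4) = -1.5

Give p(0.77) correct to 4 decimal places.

-2.3854

Midpoint: k1 = f(t_n, p_n); k2 = f(t_n + h/2, p_n + (h/2)·k1); p_{n+1} = p_n + h·k2.
t=-0.400000, p=-1.500000:
  k1 = f(-0.400000, -1.500000) = -1.079418
  k2 = f(-0.205000, -1.710487) = -0.990391
  p ← -1.500000 + 0.39·(-0.990391) = -1.886252
t=-0.010000, p=-1.886252:
  k1 = f(-0.010000, -1.886252) = -0.877676
  k2 = f(0.185000, -2.057399) = -0.762457
  p ← -1.886252 + 0.39·(-0.762457) = -2.183611
t=0.380000, p=-2.183611:
  k1 = f(0.380000, -2.183611) = -0.633540
  k2 = f(0.575000, -2.307151) = -0.517455
  p ← -2.183611 + 0.39·(-0.517455) = -2.385418
p(0.77) ≈ -2.3854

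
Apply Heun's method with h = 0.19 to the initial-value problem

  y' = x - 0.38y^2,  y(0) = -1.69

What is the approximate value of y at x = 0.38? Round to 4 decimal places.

Heun: k1 = f(x_n, y_n); k2 = f(x_n + h, y_n + h·k1); y_{n+1} = y_n + (h/2)·(k1 + k2).
x=0.000000, y=-1.690000:
  k1 = f(0.000000, -1.690000) = -1.085318
  k2 = f(0.190000, -1.896210) = -1.176333
  y ← -1.690000 + (0.19/2)·(-1.085318 + (-1.176333)) = -1.904857
x=0.190000, y=-1.904857:
  k1 = f(0.190000, -1.904857) = -1.188822
  k2 = f(0.380000, -2.130733) = -1.345209
  y ← -1.904857 + (0.19/2)·(-1.188822 + (-1.345209)) = -2.145590
y(0.38) ≈ -2.1456

-2.1456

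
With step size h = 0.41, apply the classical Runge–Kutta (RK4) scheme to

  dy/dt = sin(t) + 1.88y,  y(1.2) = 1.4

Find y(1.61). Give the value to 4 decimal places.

RK4: k1 = f(t_n, y_n); k2 = f(t_n + h/2, y_n + (h/2)·k1); k3 = f(t_n + h/2, y_n + (h/2)·k2); k4 = f(t_n + h, y_n + h·k3); y_{n+1} = y_n + (h/6)·(k1 + 2k2 + 2k3 + k4).
t=1.200000, y=1.400000:
  k1 = f(1.200000, 1.400000) = 3.564039
  k2 = f(1.405000, 2.130628) = 4.991868
  k3 = f(1.405000, 2.423333) = 5.542153
  k4 = f(1.610000, 3.672283) = 7.903123
  y ← 1.400000 + (0.41/6)·(k1 + 2k2 + 2k3 + k4) = 3.623239
y(1.61) ≈ 3.6232

3.6232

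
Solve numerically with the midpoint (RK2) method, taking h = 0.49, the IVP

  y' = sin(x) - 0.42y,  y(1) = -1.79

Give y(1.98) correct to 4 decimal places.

-0.4130

Midpoint: k1 = f(x_n, y_n); k2 = f(x_n + h/2, y_n + (h/2)·k1); y_{n+1} = y_n + h·k2.
x=1.000000, y=-1.790000:
  k1 = f(1.000000, -1.790000) = 1.593271
  k2 = f(1.245000, -1.399649) = 1.535249
  y ← -1.790000 + 0.49·1.535249 = -1.037728
x=1.490000, y=-1.037728:
  k1 = f(1.490000, -1.037728) = 1.432584
  k2 = f(1.735000, -0.686745) = 1.274982
  y ← -1.037728 + 0.49·1.274982 = -0.412987
y(1.98) ≈ -0.4130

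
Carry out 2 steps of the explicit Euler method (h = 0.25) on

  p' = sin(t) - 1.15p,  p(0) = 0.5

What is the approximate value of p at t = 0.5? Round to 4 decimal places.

0.3157

Euler: p_{n+1} = p_n + h·f(t_n, p_n).
t=0.000000, p=0.500000: f=-0.575000 → p ← 0.500000 + 0.25·(-0.575000) = 0.356250
t=0.250000, p=0.356250: f=-0.162284 → p ← 0.356250 + 0.25·(-0.162284) = 0.315679
p(0.5) ≈ 0.3157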